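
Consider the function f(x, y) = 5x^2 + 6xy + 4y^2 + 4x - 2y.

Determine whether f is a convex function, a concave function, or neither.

f is quadratic, so its Hessian is the constant matrix H = [[10, 6], [6, 8]].
det(H) = 44, tr(H) = 18.
det(H) > 0 and tr(H) > 0, so H is positive definite everywhere: convex.

convex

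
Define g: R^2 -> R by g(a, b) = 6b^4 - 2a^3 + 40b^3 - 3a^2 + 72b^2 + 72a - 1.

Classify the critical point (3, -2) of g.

local maximum

The mixed partial ∂²g/∂a∂b is 0, so the Hessian at any point is diag(g_aa, g_bb) = diag(-6(2a + 1), 24(3b^2 + 10b + 6)).
At (3, -2): H = diag(-42, -48).
Both eigenvalues are negative, so H is negative definite: a local maximum.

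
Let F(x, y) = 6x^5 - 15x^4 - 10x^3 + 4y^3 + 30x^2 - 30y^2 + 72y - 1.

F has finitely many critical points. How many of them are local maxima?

F separates as a function of x plus a function of y, so ∇F=0 decouples.
∂F/∂x = 30x(x - 2)(x - 1)(x + 1) = 0 at x ∈ {-1, 0, 1, 2}; ∂F/∂y = 12(y - 3)(y - 2) = 0 at y ∈ {2, 3}.
The Hessian is diagonal: diag(F_xx, F_yy). Second derivatives: F_xx(-1)=-180, F_xx(0)=60, F_xx(1)=-60, F_xx(2)=180; F_yy(2)=-12, F_yy(3)=12.
Local maxima occur where both diagonal entries negative: (-1, 2), (1, 2). Count: 2.

2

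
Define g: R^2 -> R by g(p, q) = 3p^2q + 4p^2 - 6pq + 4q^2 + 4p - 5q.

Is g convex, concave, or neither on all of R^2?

neither

The term 3p^2q is cubic, so the Hessian is not constant.
∂²g/∂p² = 6q + 8, which takes both signs as q varies (negative for sufficiently negative q). A diagonal entry of the Hessian changing sign means the Hessian is neither positive- nor negative-semidefinite on all of R^2.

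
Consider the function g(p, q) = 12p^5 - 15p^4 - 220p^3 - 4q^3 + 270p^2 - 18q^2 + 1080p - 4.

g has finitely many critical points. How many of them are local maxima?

g separates as a function of p plus a function of q, so ∇g=0 decouples.
∂g/∂p = 60(p - 3)(p - 2)(p + 1)(p + 3) = 0 at p ∈ {-3, -1, 2, 3}; ∂g/∂q = -12q(q + 3) = 0 at q ∈ {-3, 0}.
The Hessian is diagonal: diag(g_pp, g_qq). Second derivatives: g_pp(-3)=-3600, g_pp(-1)=1440, g_pp(2)=-900, g_pp(3)=1440; g_qq(-3)=36, g_qq(0)=-36.
Local maxima occur where both diagonal entries negative: (-3, 0), (2, 0). Count: 2.

2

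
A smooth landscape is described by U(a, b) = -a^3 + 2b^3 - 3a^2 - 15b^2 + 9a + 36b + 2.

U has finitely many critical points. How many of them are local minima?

U separates as a function of a plus a function of b, so ∇U=0 decouples.
∂U/∂a = -3(a - 1)(a + 3) = 0 at a ∈ {-3, 1}; ∂U/∂b = 6(b - 3)(b - 2) = 0 at b ∈ {2, 3}.
The Hessian is diagonal: diag(U_aa, U_bb). Second derivatives: U_aa(-3)=12, U_aa(1)=-12; U_bb(2)=-6, U_bb(3)=6.
Local minima occur where both diagonal entries positive: (-3, 3). Count: 1.

1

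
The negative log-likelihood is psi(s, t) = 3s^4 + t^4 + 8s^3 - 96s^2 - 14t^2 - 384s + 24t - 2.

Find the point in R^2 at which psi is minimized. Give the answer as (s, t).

psi(s,t) separates as P(s) + Q(t) − 2, so its minimum is min P + min Q − 2.
P'(s) = 12(s - 4)(s + 2)(s + 4) vanishes at s ∈ {-4, -2, 4}; Q'(t) = 4(t - 2)(t - 1)(t + 3) vanishes at t ∈ {-3, 1, 2}.
Local minima of P (where P''>0): P(-4)=256, P(4)=-1792. Local minima of Q: Q(-3)=-117, Q(2)=8.
So the global minimum of psi is P(4) + Q(-3) − 2 = -1792 − 117 − 2 = -1911, attained at (4, -3).

(4, -3)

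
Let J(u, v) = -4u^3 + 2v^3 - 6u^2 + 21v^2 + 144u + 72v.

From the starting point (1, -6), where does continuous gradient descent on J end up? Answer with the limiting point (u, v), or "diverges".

diverges

J is separable, so gradient descent decouples: u follows -∂J/∂u, v follows -∂J/∂v.
∂J/∂u = -12(u - 3)(u + 4); at u=1 this is 120, so u decreases.
∂J/∂v = 6(v + 3)(v + 4); at v=-6 this is 36, so v decreases.
The v-coordinate has no critical point in that direction and runs off to infinity.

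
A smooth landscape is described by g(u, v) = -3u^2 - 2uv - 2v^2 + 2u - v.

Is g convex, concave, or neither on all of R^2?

concave

g is quadratic, so its Hessian is the constant matrix H = [[-6, -2], [-2, -4]].
det(H) = 20, tr(H) = -10.
det(H) > 0 and tr(H) < 0, so H is negative definite everywhere: concave.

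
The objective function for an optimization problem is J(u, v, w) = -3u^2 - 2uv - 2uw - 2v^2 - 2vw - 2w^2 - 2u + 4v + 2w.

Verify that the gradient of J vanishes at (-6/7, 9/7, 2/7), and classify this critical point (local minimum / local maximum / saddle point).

local maximum

∇J = (-6u - 2v - 2w - 2, -2u - 4v - 2w + 4, -2u - 2v - 4w + 2); substituting (-6/7, 9/7, 2/7) gives ∇J = (0, 0, 0), so (-6/7, 9/7, 2/7) is indeed a critical point.
The Hessian is constant: H = [[-6, -2, -2], [-2, -4, -2], [-2, -2, -4]].
Leading principal minors: Δ₁ = -6, Δ₂ = 20, Δ₃ = -56.
The minors alternate sign starting negative (−, +, −), so H is negative definite: a local maximum.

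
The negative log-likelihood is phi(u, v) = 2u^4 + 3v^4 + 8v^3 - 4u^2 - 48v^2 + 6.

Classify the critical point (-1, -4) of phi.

local minimum

The mixed partial ∂²phi/∂u∂v is 0, so the Hessian at any point is diag(phi_uu, phi_vv) = diag(8(3u^2 - 1), 12(3v^2 + 4v - 8)).
At (-1, -4): H = diag(16, 288).
Both eigenvalues are positive, so H is positive definite: a local minimum.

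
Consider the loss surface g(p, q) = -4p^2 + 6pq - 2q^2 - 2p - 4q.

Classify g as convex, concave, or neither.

neither

g is quadratic, so its Hessian is the constant matrix H = [[-8, 6], [6, -4]].
det(H) = -4, tr(H) = -12.
det(H) < 0, so H is indefinite: neither convex nor concave.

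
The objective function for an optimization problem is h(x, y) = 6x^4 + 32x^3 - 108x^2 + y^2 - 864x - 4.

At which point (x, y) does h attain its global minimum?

(3, 0)

h(x,y) separates as P(x) + Q(y) − 4, so its minimum is min P + min Q − 4.
P'(x) = 24(x - 3)(x + 3)(x + 4) vanishes at x ∈ {-4, -3, 3}; Q'(y) = 2y vanishes at y ∈ {0}.
Local minima of P (where P''>0): P(-4)=1216, P(3)=-2214. Local minima of Q: Q(0)=0.
So the global minimum of h is P(3) + Q(0) − 4 = -2214 + 0 − 4 = -2218, attained at (3, 0).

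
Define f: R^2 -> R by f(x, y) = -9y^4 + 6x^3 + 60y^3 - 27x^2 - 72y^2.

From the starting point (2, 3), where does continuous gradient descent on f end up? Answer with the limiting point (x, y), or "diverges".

f is separable, so gradient descent decouples: x follows -∂f/∂x, y follows -∂f/∂y.
∂f/∂x = 18x(x - 3); at x=2 this is -36, so x increases.
∂f/∂y = -36y(y - 4)(y - 1); at y=3 this is 216, so y decreases.
x converges to its nearest critical value 3 (a local min of the x-part); y converges to 1. The iterate converges to (3, 1).

(3, 1)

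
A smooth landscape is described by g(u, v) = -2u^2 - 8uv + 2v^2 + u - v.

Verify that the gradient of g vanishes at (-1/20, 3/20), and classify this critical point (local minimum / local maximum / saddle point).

∇g = (-4u - 8v + 1, -8u + 4v - 1); substituting (-1/20, 3/20) gives ∇g = (0, 0), so (-1/20, 3/20) is indeed a critical point.
The Hessian of g is constant: H = [[-4, -8], [-8, 4]].
det(H) = (-4)·4 − (-8)² = -80.
Since det(H) < 0, H is indefinite and the critical point is a saddle point.

saddle point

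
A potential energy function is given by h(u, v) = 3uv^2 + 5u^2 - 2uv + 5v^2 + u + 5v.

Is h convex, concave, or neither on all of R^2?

The term 3uv^2 is cubic, so the Hessian is not constant.
∂²h/∂v² = 6u + 10, which takes both signs as u varies (negative for sufficiently negative u). A diagonal entry of the Hessian changing sign means the Hessian is neither positive- nor negative-semidefinite on all of R^2.

neither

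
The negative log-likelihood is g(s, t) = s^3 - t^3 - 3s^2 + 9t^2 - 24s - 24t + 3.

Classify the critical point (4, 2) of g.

The mixed partial ∂²g/∂s∂t is 0, so the Hessian at any point is diag(g_ss, g_tt) = diag(6(s - 1), 6(-t + 3)).
At (4, 2): H = diag(18, 6).
Both eigenvalues are positive, so H is positive definite: a local minimum.

local minimum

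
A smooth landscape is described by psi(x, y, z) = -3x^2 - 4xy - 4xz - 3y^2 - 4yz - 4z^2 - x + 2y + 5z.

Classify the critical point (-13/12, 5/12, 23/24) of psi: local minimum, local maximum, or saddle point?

The Hessian is constant: H = [[-6, -4, -4], [-4, -6, -4], [-4, -4, -8]].
Leading principal minors: Δ₁ = -6, Δ₂ = 20, Δ₃ = -96.
The minors alternate sign starting negative (−, +, −), so H is negative definite: a local maximum.

local maximum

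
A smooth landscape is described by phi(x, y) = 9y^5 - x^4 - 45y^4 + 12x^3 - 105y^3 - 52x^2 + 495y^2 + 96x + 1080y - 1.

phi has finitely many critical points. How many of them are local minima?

2

phi separates as a function of x plus a function of y, so ∇phi=0 decouples.
∂phi/∂x = -4(x - 4)(x - 3)(x - 2) = 0 at x ∈ {2, 3, 4}; ∂phi/∂y = 45(y - 4)(y - 3)(y + 1)(y + 2) = 0 at y ∈ {-2, -1, 3, 4}.
The Hessian is diagonal: diag(phi_xx, phi_yy). Second derivatives: phi_xx(2)=-8, phi_xx(3)=4, phi_xx(4)=-8; phi_yy(-2)=-1350, phi_yy(-1)=900, phi_yy(3)=-900, phi_yy(4)=1350.
Local minima occur where both diagonal entries positive: (3, -1), (3, 4). Count: 2.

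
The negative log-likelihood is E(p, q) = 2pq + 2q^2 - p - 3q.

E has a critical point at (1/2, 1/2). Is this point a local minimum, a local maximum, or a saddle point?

saddle point

The Hessian of E is constant: H = [[0, 2], [2, 4]].
det(H) = 0·4 − 2² = -4.
Since det(H) < 0, H is indefinite and the critical point is a saddle point.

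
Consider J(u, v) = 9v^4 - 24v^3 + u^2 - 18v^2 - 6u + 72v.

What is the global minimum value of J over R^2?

-66

J(u,v) separates as P(u) + Q(v), so its minimum is min P + min Q.
P'(u) = 2u - 6 vanishes at u ∈ {3}; Q'(v) = 36(v - 2)(v - 1)(v + 1) vanishes at v ∈ {-1, 1, 2}.
Local minima of P (where P''>0): P(3)=-9. Local minima of Q: Q(-1)=-57, Q(2)=24.
So the global minimum of J is P(3) + Q(-1) = -9 − 57 = -66, attained at (3, -1).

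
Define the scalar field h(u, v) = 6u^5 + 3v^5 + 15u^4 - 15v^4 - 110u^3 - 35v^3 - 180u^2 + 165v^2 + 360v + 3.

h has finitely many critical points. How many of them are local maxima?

h separates as a function of u plus a function of v, so ∇h=0 decouples.
∂h/∂u = 30u(u - 3)(u + 1)(u + 4) = 0 at u ∈ {-4, -1, 0, 3}; ∂h/∂v = 15(v - 4)(v - 3)(v + 1)(v + 2) = 0 at v ∈ {-2, -1, 3, 4}.
The Hessian is diagonal: diag(h_uu, h_vv). Second derivatives: h_uu(-4)=-2520, h_uu(-1)=360, h_uu(0)=-360, h_uu(3)=2520; h_vv(-2)=-450, h_vv(-1)=300, h_vv(3)=-300, h_vv(4)=450.
Local maxima occur where both diagonal entries negative: (-4, -2), (-4, 3), (0, -2), (0, 3). Count: 4.

4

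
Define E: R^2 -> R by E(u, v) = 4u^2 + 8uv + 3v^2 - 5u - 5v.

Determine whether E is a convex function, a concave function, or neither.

neither

E is quadratic, so its Hessian is the constant matrix H = [[8, 8], [8, 6]].
det(H) = -16, tr(H) = 14.
det(H) < 0, so H is indefinite: neither convex nor concave.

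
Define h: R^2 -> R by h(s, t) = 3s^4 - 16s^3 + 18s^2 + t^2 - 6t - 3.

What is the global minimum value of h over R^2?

-39

h(s,t) separates as P(s) + Q(t) − 3, so its minimum is min P + min Q − 3.
P'(s) = 12s(s - 3)(s - 1) vanishes at s ∈ {0, 1, 3}; Q'(t) = 2(t - 3) vanishes at t ∈ {3}.
Local minima of P (where P''>0): P(0)=0, P(3)=-27. Local minima of Q: Q(3)=-9.
So the global minimum of h is P(3) + Q(3) − 3 = -27 − 9 − 3 = -39, attained at (3, 3).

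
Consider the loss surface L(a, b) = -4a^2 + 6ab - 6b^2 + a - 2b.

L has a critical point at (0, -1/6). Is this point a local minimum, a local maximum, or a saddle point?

local maximum

The Hessian of L is constant: H = [[-8, 6], [6, -12]].
det(H) = (-8)·(-12) − 6² = 60.
det(H) > 0 and tr(H) = -20 < 0, so H is negative definite and the point is a local maximum.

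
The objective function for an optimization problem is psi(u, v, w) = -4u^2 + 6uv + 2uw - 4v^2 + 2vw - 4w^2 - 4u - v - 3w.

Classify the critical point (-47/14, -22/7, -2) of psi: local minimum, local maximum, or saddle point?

local maximum

The Hessian is constant: H = [[-8, 6, 2], [6, -8, 2], [2, 2, -8]].
Leading principal minors: Δ₁ = -8, Δ₂ = 28, Δ₃ = -112.
The minors alternate sign starting negative (−, +, −), so H is negative definite: a local maximum.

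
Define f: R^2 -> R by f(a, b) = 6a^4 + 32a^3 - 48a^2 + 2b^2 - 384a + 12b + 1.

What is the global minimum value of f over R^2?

-625

f(a,b) separates as P(a) + Q(b) + 1, so its minimum is min P + min Q + 1.
P'(a) = 24(a - 2)(a + 2)(a + 4) vanishes at a ∈ {-4, -2, 2}; Q'(b) = 4b + 12 vanishes at b ∈ {-3}.
Local minima of P (where P''>0): P(-4)=256, P(2)=-608. Local minima of Q: Q(-3)=-18.
So the global minimum of f is P(2) + Q(-3) + 1 = -608 − 18 + 1 = -625, attained at (2, -3).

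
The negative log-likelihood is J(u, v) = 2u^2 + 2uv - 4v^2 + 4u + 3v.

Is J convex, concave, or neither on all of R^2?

J is quadratic, so its Hessian is the constant matrix H = [[4, 2], [2, -8]].
det(H) = -36, tr(H) = -4.
det(H) < 0, so H is indefinite: neither convex nor concave.

neither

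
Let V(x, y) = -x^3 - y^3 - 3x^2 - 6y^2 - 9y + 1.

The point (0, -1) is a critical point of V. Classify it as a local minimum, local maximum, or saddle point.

The mixed partial ∂²V/∂x∂y is 0, so the Hessian at any point is diag(V_xx, V_yy) = diag(-6(x + 1), -6(y + 2)).
At (0, -1): H = diag(-6, -6).
Both eigenvalues are negative, so H is negative definite: a local maximum.

local maximum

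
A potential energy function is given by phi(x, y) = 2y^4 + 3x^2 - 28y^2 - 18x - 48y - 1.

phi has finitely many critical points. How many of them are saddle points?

phi separates as a function of x plus a function of y, so ∇phi=0 decouples.
∂phi/∂x = 6(x - 3) = 0 at x ∈ {3}; ∂phi/∂y = 8(y - 3)(y + 1)(y + 2) = 0 at y ∈ {-2, -1, 3}.
The Hessian is diagonal: diag(phi_xx, phi_yy). Second derivatives: phi_xx(3)=6; phi_yy(-2)=40, phi_yy(-1)=-32, phi_yy(3)=160.
Saddle points occur where the two diagonal entries have opposite signs: (3, -1). Count: 1.

1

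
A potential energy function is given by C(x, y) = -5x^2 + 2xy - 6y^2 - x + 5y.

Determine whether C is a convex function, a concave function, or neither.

C is quadratic, so its Hessian is the constant matrix H = [[-10, 2], [2, -12]].
det(H) = 116, tr(H) = -22.
det(H) > 0 and tr(H) < 0, so H is negative definite everywhere: concave.

concave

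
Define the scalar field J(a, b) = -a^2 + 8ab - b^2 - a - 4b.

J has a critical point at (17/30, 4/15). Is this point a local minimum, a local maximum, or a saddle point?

saddle point

The Hessian of J is constant: H = [[-2, 8], [8, -2]].
det(H) = (-2)·(-2) − 8² = -60.
Since det(H) < 0, H is indefinite and the critical point is a saddle point.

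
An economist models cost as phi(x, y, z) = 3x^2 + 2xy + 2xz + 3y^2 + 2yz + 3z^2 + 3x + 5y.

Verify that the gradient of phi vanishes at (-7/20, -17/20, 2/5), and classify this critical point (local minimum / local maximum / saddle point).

∇phi = (6x + 2y + 2z + 3, 2x + 6y + 2z + 5, 2x + 2y + 6z); substituting (-7/20, -17/20, 2/5) gives ∇phi = (0, 0, 0), so (-7/20, -17/20, 2/5) is indeed a critical point.
The Hessian is constant: H = [[6, 2, 2], [2, 6, 2], [2, 2, 6]].
Leading principal minors: Δ₁ = 6, Δ₂ = 32, Δ₃ = 160.
All leading minors are positive, so H is positive definite: a local minimum.

local minimum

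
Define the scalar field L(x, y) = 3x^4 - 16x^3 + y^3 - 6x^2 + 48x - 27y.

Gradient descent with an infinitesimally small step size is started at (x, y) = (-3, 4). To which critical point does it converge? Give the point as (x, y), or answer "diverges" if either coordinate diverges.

(-1, 3)

L is separable, so gradient descent decouples: x follows -∂L/∂x, y follows -∂L/∂y.
∂L/∂x = 12(x - 4)(x - 1)(x + 1); at x=-3 this is -672, so x increases.
∂L/∂y = 3(y - 3)(y + 3); at y=4 this is 21, so y decreases.
x converges to its nearest critical value -1 (a local min of the x-part); y converges to 3. The iterate converges to (-1, 3).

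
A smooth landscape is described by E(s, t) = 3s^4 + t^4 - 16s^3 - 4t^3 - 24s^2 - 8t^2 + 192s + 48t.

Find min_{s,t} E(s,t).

-384

E(s,t) separates as P(s) + Q(t), so its minimum is min P + min Q.
P'(s) = 12(s - 4)(s - 2)(s + 2) vanishes at s ∈ {-2, 2, 4}; Q'(t) = 4(t - 3)(t - 2)(t + 2) vanishes at t ∈ {-2, 2, 3}.
Local minima of P (where P''>0): P(-2)=-304, P(4)=128. Local minima of Q: Q(-2)=-80, Q(3)=45.
So the global minimum of E is P(-2) + Q(-2) = -304 − 80 = -384, attained at (-2, -2).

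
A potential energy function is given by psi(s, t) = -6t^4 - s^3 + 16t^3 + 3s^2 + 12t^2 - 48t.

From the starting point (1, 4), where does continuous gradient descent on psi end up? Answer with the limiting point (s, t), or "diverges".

psi is separable, so gradient descent decouples: s follows -∂psi/∂s, t follows -∂psi/∂t.
∂psi/∂s = -3s(s - 2); at s=1 this is 3, so s decreases.
∂psi/∂t = -24(t - 2)(t - 1)(t + 1); at t=4 this is -720, so t increases.
The t-coordinate has no critical point in that direction and runs off to infinity.

diverges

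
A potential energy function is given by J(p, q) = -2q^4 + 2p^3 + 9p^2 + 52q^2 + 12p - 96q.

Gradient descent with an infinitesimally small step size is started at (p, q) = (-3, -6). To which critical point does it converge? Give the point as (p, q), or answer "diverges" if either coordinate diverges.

diverges

J is separable, so gradient descent decouples: p follows -∂J/∂p, q follows -∂J/∂q.
∂J/∂p = 6(p + 1)(p + 2); at p=-3 this is 12, so p decreases.
∂J/∂q = -8(q - 3)(q - 1)(q + 4); at q=-6 this is 1008, so q decreases.
The p-coordinate has no critical point in that direction and runs off to infinity.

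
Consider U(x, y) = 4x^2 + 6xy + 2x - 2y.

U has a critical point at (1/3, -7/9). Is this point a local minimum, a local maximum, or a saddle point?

saddle point

The Hessian of U is constant: H = [[8, 6], [6, 0]].
det(H) = 8·0 − 6² = -36.
Since det(H) < 0, H is indefinite and the critical point is a saddle point.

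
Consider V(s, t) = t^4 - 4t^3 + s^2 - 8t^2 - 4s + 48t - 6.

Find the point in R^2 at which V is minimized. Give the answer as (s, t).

(2, -2)

V(s,t) separates as P(s) + Q(t) − 6, so its minimum is min P + min Q − 6.
P'(s) = 2s - 4 vanishes at s ∈ {2}; Q'(t) = 4(t - 3)(t - 2)(t + 2) vanishes at t ∈ {-2, 2, 3}.
Local minima of P (where P''>0): P(2)=-4. Local minima of Q: Q(-2)=-80, Q(3)=45.
So the global minimum of V is P(2) + Q(-2) − 6 = -4 − 80 − 6 = -90, attained at (2, -2).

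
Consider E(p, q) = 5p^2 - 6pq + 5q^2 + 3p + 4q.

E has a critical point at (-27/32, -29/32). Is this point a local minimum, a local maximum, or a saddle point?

local minimum

The Hessian of E is constant: H = [[10, -6], [-6, 10]].
det(H) = 10·10 − (-6)² = 64.
det(H) > 0 and tr(H) = 20 > 0, so H is positive definite and the point is a local minimum.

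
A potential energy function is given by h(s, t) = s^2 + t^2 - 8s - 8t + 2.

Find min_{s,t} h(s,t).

h(s,t) separates as P(s) + Q(t) + 2, so its minimum is min P + min Q + 2.
P'(s) = 2s - 8 vanishes at s ∈ {4}; Q'(t) = 2(t - 4) vanishes at t ∈ {4}.
Local minima of P (where P''>0): P(4)=-16. Local minima of Q: Q(4)=-16.
So the global minimum of h is P(4) + Q(4) + 2 = -16 − 16 + 2 = -30, attained at (4, 4).

-30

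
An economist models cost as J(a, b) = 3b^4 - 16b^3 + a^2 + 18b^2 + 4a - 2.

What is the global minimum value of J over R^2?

J(a,b) separates as P(a) + Q(b) − 2, so its minimum is min P + min Q − 2.
P'(a) = 2a + 4 vanishes at a ∈ {-2}; Q'(b) = 12b(b - 3)(b - 1) vanishes at b ∈ {0, 1, 3}.
Local minima of P (where P''>0): P(-2)=-4. Local minima of Q: Q(0)=0, Q(3)=-27.
So the global minimum of J is P(-2) + Q(3) − 2 = -4 − 27 − 2 = -33, attained at (-2, 3).

-33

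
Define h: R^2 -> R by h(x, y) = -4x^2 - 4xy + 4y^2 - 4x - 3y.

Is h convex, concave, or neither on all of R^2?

h is quadratic, so its Hessian is the constant matrix H = [[-8, -4], [-4, 8]].
det(H) = -80, tr(H) = 0.
det(H) < 0, so H is indefinite: neither convex nor concave.

neither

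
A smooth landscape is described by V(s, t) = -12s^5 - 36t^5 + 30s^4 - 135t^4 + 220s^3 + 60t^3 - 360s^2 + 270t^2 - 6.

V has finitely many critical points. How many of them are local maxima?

4

V separates as a function of s plus a function of t, so ∇V=0 decouples.
∂V/∂s = -60s(s - 4)(s - 1)(s + 3) = 0 at s ∈ {-3, 0, 1, 4}; ∂V/∂t = -180t(t - 1)(t + 1)(t + 3) = 0 at t ∈ {-3, -1, 0, 1}.
The Hessian is diagonal: diag(V_ss, V_tt). Second derivatives: V_ss(-3)=5040, V_ss(0)=-720, V_ss(1)=720, V_ss(4)=-5040; V_tt(-3)=4320, V_tt(-1)=-720, V_tt(0)=540, V_tt(1)=-1440.
Local maxima occur where both diagonal entries negative: (0, -1), (0, 1), (4, -1), (4, 1). Count: 4.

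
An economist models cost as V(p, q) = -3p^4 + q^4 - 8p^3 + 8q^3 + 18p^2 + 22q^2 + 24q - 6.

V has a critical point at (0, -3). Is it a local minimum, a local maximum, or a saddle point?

The mixed partial ∂²V/∂p∂q is 0, so the Hessian at any point is diag(V_pp, V_qq) = diag(12(-3p^2 - 4p + 3), 4(3q^2 + 12q + 11)).
At (0, -3): H = diag(36, 8).
Both eigenvalues are positive, so H is positive definite: a local minimum.

local minimum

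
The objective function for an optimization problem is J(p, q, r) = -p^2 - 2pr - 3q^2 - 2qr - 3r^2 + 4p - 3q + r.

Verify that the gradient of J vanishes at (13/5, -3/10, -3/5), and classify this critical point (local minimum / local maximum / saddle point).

∇J = (-2p - 2r + 4, -6q - 2r - 3, -2p - 2q - 6r + 1); substituting (13/5, -3/10, -3/5) gives ∇J = (0, 0, 0), so (13/5, -3/10, -3/5) is indeed a critical point.
The Hessian is constant: H = [[-2, 0, -2], [0, -6, -2], [-2, -2, -6]].
Leading principal minors: Δ₁ = -2, Δ₂ = 12, Δ₃ = -40.
The minors alternate sign starting negative (−, +, −), so H is negative definite: a local maximum.

local maximum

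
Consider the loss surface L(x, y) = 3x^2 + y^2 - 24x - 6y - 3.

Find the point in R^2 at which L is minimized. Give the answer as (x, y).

L(x,y) separates as P(x) + Q(y) − 3, so its minimum is min P + min Q − 3.
P'(x) = 6x - 24 vanishes at x ∈ {4}; Q'(y) = 2y - 6 vanishes at y ∈ {3}.
Local minima of P (where P''>0): P(4)=-48. Local minima of Q: Q(3)=-9.
So the global minimum of L is P(4) + Q(3) − 3 = -48 − 9 − 3 = -60, attained at (4, 3).

(4, 3)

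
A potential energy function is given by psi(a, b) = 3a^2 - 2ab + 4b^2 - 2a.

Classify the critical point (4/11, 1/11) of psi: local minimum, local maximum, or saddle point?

local minimum

The Hessian of psi is constant: H = [[6, -2], [-2, 8]].
det(H) = 6·8 − (-2)² = 44.
det(H) > 0 and tr(H) = 14 > 0, so H is positive definite and the point is a local minimum.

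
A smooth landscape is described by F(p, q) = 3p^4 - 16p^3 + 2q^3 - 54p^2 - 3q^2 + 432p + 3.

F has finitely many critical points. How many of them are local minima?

F separates as a function of p plus a function of q, so ∇F=0 decouples.
∂F/∂p = 12(p - 4)(p - 3)(p + 3) = 0 at p ∈ {-3, 3, 4}; ∂F/∂q = 6q(q - 1) = 0 at q ∈ {0, 1}.
The Hessian is diagonal: diag(F_pp, F_qq). Second derivatives: F_pp(-3)=504, F_pp(3)=-72, F_pp(4)=84; F_qq(0)=-6, F_qq(1)=6.
Local minima occur where both diagonal entries positive: (-3, 1), (4, 1). Count: 2.

2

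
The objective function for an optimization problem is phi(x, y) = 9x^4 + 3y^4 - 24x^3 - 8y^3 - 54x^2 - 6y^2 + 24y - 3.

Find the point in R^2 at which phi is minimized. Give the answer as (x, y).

(3, -1)

phi(x,y) separates as P(x) + Q(y) − 3, so its minimum is min P + min Q − 3.
P'(x) = 36x(x - 3)(x + 1) vanishes at x ∈ {-1, 0, 3}; Q'(y) = 12(y - 2)(y - 1)(y + 1) vanishes at y ∈ {-1, 1, 2}.
Local minima of P (where P''>0): P(-1)=-21, P(3)=-405. Local minima of Q: Q(-1)=-19, Q(2)=8.
So the global minimum of phi is P(3) + Q(-1) − 3 = -405 − 19 − 3 = -427, attained at (3, -1).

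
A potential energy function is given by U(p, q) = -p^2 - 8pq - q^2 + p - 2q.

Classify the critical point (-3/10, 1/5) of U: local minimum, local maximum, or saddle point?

saddle point

The Hessian of U is constant: H = [[-2, -8], [-8, -2]].
det(H) = (-2)·(-2) − (-8)² = -60.
Since det(H) < 0, H is indefinite and the critical point is a saddle point.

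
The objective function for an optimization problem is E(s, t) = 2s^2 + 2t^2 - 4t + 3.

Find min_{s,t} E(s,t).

1

E(s,t) separates as P(s) + Q(t) + 3, so its minimum is min P + min Q + 3.
P'(s) = 4s vanishes at s ∈ {0}; Q'(t) = 4(t - 1) vanishes at t ∈ {1}.
Local minima of P (where P''>0): P(0)=0. Local minima of Q: Q(1)=-2.
So the global minimum of E is P(0) + Q(1) + 3 = 0 − 2 + 3 = 1, attained at (0, 1).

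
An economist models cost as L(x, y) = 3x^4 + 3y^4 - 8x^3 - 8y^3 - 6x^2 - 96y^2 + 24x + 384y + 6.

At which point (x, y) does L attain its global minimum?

(-1, -4)

L(x,y) separates as P(x) + Q(y) + 6, so its minimum is min P + min Q + 6.
P'(x) = 12(x - 2)(x - 1)(x + 1) vanishes at x ∈ {-1, 1, 2}; Q'(y) = 12(y - 4)(y - 2)(y + 4) vanishes at y ∈ {-4, 2, 4}.
Local minima of P (where P''>0): P(-1)=-19, P(2)=8. Local minima of Q: Q(-4)=-1792, Q(4)=256.
So the global minimum of L is P(-1) + Q(-4) + 6 = -19 − 1792 + 6 = -1805, attained at (-1, -4).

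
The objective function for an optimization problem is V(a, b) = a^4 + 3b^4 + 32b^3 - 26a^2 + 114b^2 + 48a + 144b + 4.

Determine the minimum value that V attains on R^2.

V(a,b) separates as P(a) + Q(b) + 4, so its minimum is min P + min Q + 4.
P'(a) = 4(a - 3)(a - 1)(a + 4) vanishes at a ∈ {-4, 1, 3}; Q'(b) = 12(b + 1)(b + 3)(b + 4) vanishes at b ∈ {-4, -3, -1}.
Local minima of P (where P''>0): P(-4)=-352, P(3)=-9. Local minima of Q: Q(-4)=-32, Q(-1)=-59.
So the global minimum of V is P(-4) + Q(-1) + 4 = -352 − 59 + 4 = -407, attained at (-4, -1).

-407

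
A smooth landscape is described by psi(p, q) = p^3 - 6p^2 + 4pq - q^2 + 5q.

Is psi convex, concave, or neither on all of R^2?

neither

The term p^3 is cubic, so the Hessian is not constant.
∂²psi/∂p² = 6p - 12, which takes both signs as p varies (negative for sufficiently negative p). A diagonal entry of the Hessian changing sign means the Hessian is neither positive- nor negative-semidefinite on all of R^2.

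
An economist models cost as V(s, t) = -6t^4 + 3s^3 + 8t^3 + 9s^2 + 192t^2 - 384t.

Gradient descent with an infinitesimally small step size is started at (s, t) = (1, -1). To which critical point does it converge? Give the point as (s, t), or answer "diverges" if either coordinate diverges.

V is separable, so gradient descent decouples: s follows -∂V/∂s, t follows -∂V/∂t.
∂V/∂s = 9s(s + 2); at s=1 this is 27, so s decreases.
∂V/∂t = -24(t - 4)(t - 1)(t + 4); at t=-1 this is -720, so t increases.
s converges to its nearest critical value 0 (a local min of the s-part); t converges to 1. The iterate converges to (0, 1).

(0, 1)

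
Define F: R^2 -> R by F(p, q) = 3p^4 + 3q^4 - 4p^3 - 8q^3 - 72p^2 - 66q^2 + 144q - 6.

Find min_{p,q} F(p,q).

F(p,q) separates as A(p) + B(q) − 6, so its minimum is min A + min B − 6.
A'(p) = 12p(p - 4)(p + 3) vanishes at p ∈ {-3, 0, 4}; B'(q) = 12(q - 4)(q - 1)(q + 3) vanishes at q ∈ {-3, 1, 4}.
Local minima of A (where A''>0): A(-3)=-297, A(4)=-640. Local minima of B: B(-3)=-567, B(4)=-224.
So the global minimum of F is A(4) + B(-3) − 6 = -640 − 567 − 6 = -1213, attained at (4, -3).

-1213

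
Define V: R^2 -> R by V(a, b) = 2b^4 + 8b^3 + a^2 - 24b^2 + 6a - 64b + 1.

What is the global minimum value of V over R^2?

-136

V(a,b) separates as P(a) + Q(b) + 1, so its minimum is min P + min Q + 1.
P'(a) = 2a + 6 vanishes at a ∈ {-3}; Q'(b) = 8(b - 2)(b + 1)(b + 4) vanishes at b ∈ {-4, -1, 2}.
Local minima of P (where P''>0): P(-3)=-9. Local minima of Q: Q(-4)=-128, Q(2)=-128.
So the global minimum of V is P(-3) + Q(-4) + 1 = -9 − 128 + 1 = -136, attained at (-3, -4).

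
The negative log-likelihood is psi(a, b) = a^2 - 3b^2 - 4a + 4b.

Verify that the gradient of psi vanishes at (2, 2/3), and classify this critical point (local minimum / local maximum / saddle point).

saddle point

∇psi = (2a - 4, -6b + 4); substituting (2, 2/3) gives ∇psi = (0, 0), so (2, 2/3) is indeed a critical point.
The Hessian of psi is constant: H = [[2, 0], [0, -6]].
det(H) = 2·(-6) − 0² = -12.
Since det(H) < 0, H is indefinite and the critical point is a saddle point.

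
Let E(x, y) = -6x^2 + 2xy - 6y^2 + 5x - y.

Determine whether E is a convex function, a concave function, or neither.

E is quadratic, so its Hessian is the constant matrix H = [[-12, 2], [2, -12]].
det(H) = 140, tr(H) = -24.
det(H) > 0 and tr(H) < 0, so H is negative definite everywhere: concave.

concave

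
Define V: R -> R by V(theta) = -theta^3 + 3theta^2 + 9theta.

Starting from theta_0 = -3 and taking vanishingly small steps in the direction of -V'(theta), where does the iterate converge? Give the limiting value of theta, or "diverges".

V'(theta) = -3(theta - 3)(theta + 1), so V'(-3) = -36.
Gradient descent moves in the -V' direction, i.e. theta is increasing.
The nearest critical point in that direction is theta = -1, where V'' = 12 > 0 (a local minimum). The iterate converges there.

-1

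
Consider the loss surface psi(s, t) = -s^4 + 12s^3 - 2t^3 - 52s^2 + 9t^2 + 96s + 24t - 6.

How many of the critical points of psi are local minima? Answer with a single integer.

1

psi separates as a function of s plus a function of t, so ∇psi=0 decouples.
∂psi/∂s = -4(s - 4)(s - 3)(s - 2) = 0 at s ∈ {2, 3, 4}; ∂psi/∂t = -6(t - 4)(t + 1) = 0 at t ∈ {-1, 4}.
The Hessian is diagonal: diag(psi_ss, psi_tt). Second derivatives: psi_ss(2)=-8, psi_ss(3)=4, psi_ss(4)=-8; psi_tt(-1)=30, psi_tt(4)=-30.
Local minima occur where both diagonal entries positive: (3, -1). Count: 1.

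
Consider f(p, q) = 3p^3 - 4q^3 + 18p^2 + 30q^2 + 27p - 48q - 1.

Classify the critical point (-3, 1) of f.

saddle point

The mixed partial ∂²f/∂p∂q is 0, so the Hessian at any point is diag(f_pp, f_qq) = diag(18(p + 2), 12(-2q + 5)).
At (-3, 1): H = diag(-18, 36).
The eigenvalues have opposite signs, so H is indefinite: a saddle point.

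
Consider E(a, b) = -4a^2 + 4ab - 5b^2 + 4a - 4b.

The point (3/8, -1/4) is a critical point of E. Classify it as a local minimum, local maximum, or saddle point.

The Hessian of E is constant: H = [[-8, 4], [4, -10]].
det(H) = (-8)·(-10) − 4² = 64.
det(H) > 0 and tr(H) = -18 < 0, so H is negative definite and the point is a local maximum.

local maximum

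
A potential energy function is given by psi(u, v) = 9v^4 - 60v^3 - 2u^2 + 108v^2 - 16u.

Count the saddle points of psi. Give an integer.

2

psi separates as a function of u plus a function of v, so ∇psi=0 decouples.
∂psi/∂u = -4(u + 4) = 0 at u ∈ {-4}; ∂psi/∂v = 36v(v - 3)(v - 2) = 0 at v ∈ {0, 2, 3}.
The Hessian is diagonal: diag(psi_uu, psi_vv). Second derivatives: psi_uu(-4)=-4; psi_vv(0)=216, psi_vv(2)=-72, psi_vv(3)=108.
Saddle points occur where the two diagonal entries have opposite signs: (-4, 0), (-4, 3). Count: 2.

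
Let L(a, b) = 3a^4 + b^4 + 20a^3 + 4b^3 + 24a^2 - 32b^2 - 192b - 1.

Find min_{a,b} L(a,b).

-897

L(a,b) separates as P(a) + Q(b) − 1, so its minimum is min P + min Q − 1.
P'(a) = 12a(a + 1)(a + 4) vanishes at a ∈ {-4, -1, 0}; Q'(b) = 4(b - 4)(b + 3)(b + 4) vanishes at b ∈ {-4, -3, 4}.
Local minima of P (where P''>0): P(-4)=-128, P(0)=0. Local minima of Q: Q(-4)=256, Q(4)=-768.
So the global minimum of L is P(-4) + Q(4) − 1 = -128 − 768 − 1 = -897, attained at (-4, 4).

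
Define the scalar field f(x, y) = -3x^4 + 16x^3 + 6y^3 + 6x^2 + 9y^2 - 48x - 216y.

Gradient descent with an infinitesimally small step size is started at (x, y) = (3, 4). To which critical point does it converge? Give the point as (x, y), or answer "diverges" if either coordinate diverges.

(1, 3)

f is separable, so gradient descent decouples: x follows -∂f/∂x, y follows -∂f/∂y.
∂f/∂x = -12(x - 4)(x - 1)(x + 1); at x=3 this is 96, so x decreases.
∂f/∂y = 18(y - 3)(y + 4); at y=4 this is 144, so y decreases.
x converges to its nearest critical value 1 (a local min of the x-part); y converges to 3. The iterate converges to (1, 3).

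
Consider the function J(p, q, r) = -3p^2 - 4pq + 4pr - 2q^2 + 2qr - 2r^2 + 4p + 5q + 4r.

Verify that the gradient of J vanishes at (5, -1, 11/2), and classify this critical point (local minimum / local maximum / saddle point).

∇J = (-6p - 4q + 4r + 4, -4p - 4q + 2r + 5, 4p + 2q - 4r + 4); substituting (5, -1, 11/2) gives ∇J = (0, 0, 0), so (5, -1, 11/2) is indeed a critical point.
The Hessian is constant: H = [[-6, -4, 4], [-4, -4, 2], [4, 2, -4]].
Leading principal minors: Δ₁ = -6, Δ₂ = 8, Δ₃ = -8.
The minors alternate sign starting negative (−, +, −), so H is negative definite: a local maximum.

local maximum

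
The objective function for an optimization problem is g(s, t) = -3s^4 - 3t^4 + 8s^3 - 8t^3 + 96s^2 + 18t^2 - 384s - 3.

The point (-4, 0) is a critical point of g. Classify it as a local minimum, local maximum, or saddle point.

saddle point

The mixed partial ∂²g/∂s∂t is 0, so the Hessian at any point is diag(g_ss, g_tt) = diag(12(-3s^2 + 4s + 16), 12(-3t^2 - 4t + 3)).
At (-4, 0): H = diag(-576, 36).
The eigenvalues have opposite signs, so H is indefinite: a saddle point.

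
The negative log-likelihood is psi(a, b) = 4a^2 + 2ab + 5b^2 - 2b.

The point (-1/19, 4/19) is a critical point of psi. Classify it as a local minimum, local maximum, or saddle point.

local minimum

The Hessian of psi is constant: H = [[8, 2], [2, 10]].
det(H) = 8·10 − 2² = 76.
det(H) > 0 and tr(H) = 18 > 0, so H is positive definite and the point is a local minimum.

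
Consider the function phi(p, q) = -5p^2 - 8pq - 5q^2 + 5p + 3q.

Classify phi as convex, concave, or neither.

concave

phi is quadratic, so its Hessian is the constant matrix H = [[-10, -8], [-8, -10]].
det(H) = 36, tr(H) = -20.
det(H) > 0 and tr(H) < 0, so H is negative definite everywhere: concave.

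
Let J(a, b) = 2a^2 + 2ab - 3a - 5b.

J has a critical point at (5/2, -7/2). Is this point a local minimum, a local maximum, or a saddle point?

The Hessian of J is constant: H = [[4, 2], [2, 0]].
det(H) = 4·0 − 2² = -4.
Since det(H) < 0, H is indefinite and the critical point is a saddle point.

saddle point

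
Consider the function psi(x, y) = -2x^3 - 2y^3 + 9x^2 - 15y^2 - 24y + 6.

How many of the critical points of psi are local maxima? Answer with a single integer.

1

psi separates as a function of x plus a function of y, so ∇psi=0 decouples.
∂psi/∂x = -6x(x - 3) = 0 at x ∈ {0, 3}; ∂psi/∂y = -6(y + 1)(y + 4) = 0 at y ∈ {-4, -1}.
The Hessian is diagonal: diag(psi_xx, psi_yy). Second derivatives: psi_xx(0)=18, psi_xx(3)=-18; psi_yy(-4)=18, psi_yy(-1)=-18.
Local maxima occur where both diagonal entries negative: (3, -1). Count: 1.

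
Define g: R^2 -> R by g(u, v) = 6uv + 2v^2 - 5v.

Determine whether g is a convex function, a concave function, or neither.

g is quadratic, so its Hessian is the constant matrix H = [[0, 6], [6, 4]].
det(H) = -36, tr(H) = 4.
det(H) < 0, so H is indefinite: neither convex nor concave.

neither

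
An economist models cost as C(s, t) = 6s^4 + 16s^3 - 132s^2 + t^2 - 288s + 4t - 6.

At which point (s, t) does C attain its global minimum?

(3, -2)

C(s,t) separates as P(s) + Q(t) − 6, so its minimum is min P + min Q − 6.
P'(s) = 24(s - 3)(s + 1)(s + 4) vanishes at s ∈ {-4, -1, 3}; Q'(t) = 2(t + 2) vanishes at t ∈ {-2}.
Local minima of P (where P''>0): P(-4)=-448, P(3)=-1134. Local minima of Q: Q(-2)=-4.
So the global minimum of C is P(3) + Q(-2) − 6 = -1134 − 4 − 6 = -1144, attained at (3, -2).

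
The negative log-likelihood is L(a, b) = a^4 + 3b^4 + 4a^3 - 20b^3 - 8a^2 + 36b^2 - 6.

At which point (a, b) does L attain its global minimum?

L(a,b) separates as P(a) + Q(b) − 6, so its minimum is min P + min Q − 6.
P'(a) = 4a(a - 1)(a + 4) vanishes at a ∈ {-4, 0, 1}; Q'(b) = 12b(b - 3)(b - 2) vanishes at b ∈ {0, 2, 3}.
Local minima of P (where P''>0): P(-4)=-128, P(1)=-3. Local minima of Q: Q(0)=0, Q(3)=27.
So the global minimum of L is P(-4) + Q(0) − 6 = -128 + 0 − 6 = -134, attained at (-4, 0).

(-4, 0)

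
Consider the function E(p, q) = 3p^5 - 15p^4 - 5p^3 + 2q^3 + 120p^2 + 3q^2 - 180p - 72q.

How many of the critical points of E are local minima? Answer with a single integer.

E separates as a function of p plus a function of q, so ∇E=0 decouples.
∂E/∂p = 15(p - 3)(p - 2)(p - 1)(p + 2) = 0 at p ∈ {-2, 1, 2, 3}; ∂E/∂q = 6(q - 3)(q + 4) = 0 at q ∈ {-4, 3}.
The Hessian is diagonal: diag(E_pp, E_qq). Second derivatives: E_pp(-2)=-900, E_pp(1)=90, E_pp(2)=-60, E_pp(3)=150; E_qq(-4)=-42, E_qq(3)=42.
Local minima occur where both diagonal entries positive: (1, 3), (3, 3). Count: 2.

2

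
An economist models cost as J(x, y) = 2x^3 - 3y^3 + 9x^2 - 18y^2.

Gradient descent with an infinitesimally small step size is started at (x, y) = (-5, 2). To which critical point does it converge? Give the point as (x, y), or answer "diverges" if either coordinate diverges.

J is separable, so gradient descent decouples: x follows -∂J/∂x, y follows -∂J/∂y.
∂J/∂x = 6x(x + 3); at x=-5 this is 60, so x decreases.
∂J/∂y = -9y(y + 4); at y=2 this is -108, so y increases.
The x-coordinate has no critical point in that direction and runs off to infinity.

diverges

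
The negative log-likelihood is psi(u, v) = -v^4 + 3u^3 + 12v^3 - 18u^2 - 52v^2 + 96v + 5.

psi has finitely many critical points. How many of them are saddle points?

psi separates as a function of u plus a function of v, so ∇psi=0 decouples.
∂psi/∂u = 9u(u - 4) = 0 at u ∈ {0, 4}; ∂psi/∂v = -4(v - 4)(v - 3)(v - 2) = 0 at v ∈ {2, 3, 4}.
The Hessian is diagonal: diag(psi_uu, psi_vv). Second derivatives: psi_uu(0)=-36, psi_uu(4)=36; psi_vv(2)=-8, psi_vv(3)=4, psi_vv(4)=-8.
Saddle points occur where the two diagonal entries have opposite signs: (0, 3), (4, 2), (4, 4). Count: 3.

3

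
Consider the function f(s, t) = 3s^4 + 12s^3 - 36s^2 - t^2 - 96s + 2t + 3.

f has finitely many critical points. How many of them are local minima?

0

f separates as a function of s plus a function of t, so ∇f=0 decouples.
∂f/∂s = 12(s - 2)(s + 1)(s + 4) = 0 at s ∈ {-4, -1, 2}; ∂f/∂t = -2(t - 1) = 0 at t ∈ {1}.
The Hessian is diagonal: diag(f_ss, f_tt). Second derivatives: f_ss(-4)=216, f_ss(-1)=-108, f_ss(2)=216; f_tt(1)=-2.
Local minima occur where both diagonal entries positive: none. Count: 0.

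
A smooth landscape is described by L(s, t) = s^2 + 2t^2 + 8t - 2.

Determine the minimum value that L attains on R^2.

L(s,t) separates as P(s) + Q(t) − 2, so its minimum is min P + min Q − 2.
P'(s) = 2s vanishes at s ∈ {0}; Q'(t) = 4(t + 2) vanishes at t ∈ {-2}.
Local minima of P (where P''>0): P(0)=0. Local minima of Q: Q(-2)=-8.
So the global minimum of L is P(0) + Q(-2) − 2 = 0 − 8 − 2 = -10, attained at (0, -2).

-10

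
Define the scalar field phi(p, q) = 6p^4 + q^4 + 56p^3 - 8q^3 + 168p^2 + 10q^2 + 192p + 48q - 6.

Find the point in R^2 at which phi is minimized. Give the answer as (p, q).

(-4, -1)

phi(p,q) separates as A(p) + B(q) − 6, so its minimum is min A + min B − 6.
A'(p) = 24(p + 1)(p + 2)(p + 4) vanishes at p ∈ {-4, -2, -1}; B'(q) = 4(q - 4)(q - 3)(q + 1) vanishes at q ∈ {-1, 3, 4}.
Local minima of A (where A''>0): A(-4)=-128, A(-1)=-74. Local minima of B: B(-1)=-29, B(4)=96.
So the global minimum of phi is A(-4) + B(-1) − 6 = -128 − 29 − 6 = -163, attained at (-4, -1).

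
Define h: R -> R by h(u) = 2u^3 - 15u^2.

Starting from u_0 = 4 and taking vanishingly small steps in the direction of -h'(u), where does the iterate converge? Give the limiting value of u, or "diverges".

5

h'(u) = 6u(u - 5), so h'(4) = -24.
Gradient descent moves in the -h' direction, i.e. u is increasing.
The nearest critical point in that direction is u = 5, where h'' = 30 > 0 (a local minimum). The iterate converges there.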